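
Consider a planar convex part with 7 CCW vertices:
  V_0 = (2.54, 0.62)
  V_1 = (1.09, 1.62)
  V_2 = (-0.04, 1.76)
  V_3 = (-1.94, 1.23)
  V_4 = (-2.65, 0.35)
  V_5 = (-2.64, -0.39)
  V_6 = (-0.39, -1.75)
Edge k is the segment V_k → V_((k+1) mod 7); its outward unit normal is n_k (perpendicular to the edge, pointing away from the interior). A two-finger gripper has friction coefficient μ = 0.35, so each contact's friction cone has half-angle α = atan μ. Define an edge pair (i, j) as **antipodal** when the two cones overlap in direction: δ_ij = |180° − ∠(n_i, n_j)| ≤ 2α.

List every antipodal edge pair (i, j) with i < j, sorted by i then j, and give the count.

α = atan 0.35 = 19.29°;  2α = 38.58°
n_0 = (+0.5677, +0.8232)
n_1 = (+0.1230, +0.9924)
n_2 = (-0.2687, +0.9632)
n_3 = (-0.7783, +0.6279)
n_4 = (-0.9999, -0.0135)
n_5 = (-0.5173, -0.8558)
n_6 = (+0.6289, -0.7775)
  (0,1): δ = 152.47°  ·
  (0,2): δ = 129.82°  ·
  (0,3): δ = 94.30°  ·
  (0,4): δ = 54.63°  ·
  (0,5): δ = 3.44°  ✓
  (0,6): δ = 73.56°  ·
  (1,2): δ = 157.35°  ·
  (1,3): δ = 121.83°  ·
  (1,4): δ = 82.16°  ·
  (1,5): δ = 24.09°  ✓
  (1,6): δ = 46.03°  ·
  (2,3): δ = 144.48°  ·
  (2,4): δ = 104.81°  ·
  (2,5): δ = 46.74°  ·
  (2,6): δ = 23.38°  ✓
  (3,4): δ = 140.33°  ·
  (3,5): δ = 82.25°  ·
  (3,6): δ = 12.13°  ✓
  (4,5): δ = 121.92°  ·
  (4,6): δ = 51.81°  ·
  (5,6): δ = 109.88°  ·
antipodal pairs: 4

count = 4; pairs: (0,5), (1,5), (2,6), (3,6)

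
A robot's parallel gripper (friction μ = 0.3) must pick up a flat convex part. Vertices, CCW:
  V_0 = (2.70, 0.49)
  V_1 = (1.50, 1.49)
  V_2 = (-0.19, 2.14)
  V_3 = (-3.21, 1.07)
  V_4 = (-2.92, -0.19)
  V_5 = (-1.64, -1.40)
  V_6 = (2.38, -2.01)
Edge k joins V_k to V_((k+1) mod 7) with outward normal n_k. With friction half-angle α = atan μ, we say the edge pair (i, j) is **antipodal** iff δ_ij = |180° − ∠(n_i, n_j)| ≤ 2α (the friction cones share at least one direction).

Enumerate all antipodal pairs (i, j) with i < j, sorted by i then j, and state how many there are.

α = atan 0.3 = 16.70°;  2α = 33.40°
n_0 = (+0.6402, +0.7682)
n_1 = (+0.3590, +0.9333)
n_2 = (-0.3340, +0.9426)
n_3 = (-0.9745, -0.2243)
n_4 = (-0.6870, -0.7267)
n_5 = (-0.1500, -0.9887)
n_6 = (+0.9919, -0.1270)
  (0,1): δ = 161.23°  ·
  (0,2): δ = 120.68°  ·
  (0,3): δ = 37.23°  ·
  (0,4): δ = 3.58°  ✓
  (0,5): δ = 31.18°  ✓
  (0,6): δ = 122.51°  ·
  (1,2): δ = 139.45°  ·
  (1,3): δ = 56.00°  ·
  (1,4): δ = 22.35°  ✓
  (1,5): δ = 12.41°  ✓
  (1,6): δ = 103.74°  ·
  (2,3): δ = 96.55°  ·
  (2,4): δ = 62.90°  ·
  (2,5): δ = 28.14°  ✓
  (2,6): δ = 63.20°  ·
  (3,4): δ = 146.35°  ·
  (3,5): δ = 111.59°  ·
  (3,6): δ = 20.26°  ✓
  (4,5): δ = 145.24°  ·
  (4,6): δ = 53.90°  ·
  (5,6): δ = 88.67°  ·
antipodal pairs: 6

count = 6; pairs: (0,4), (0,5), (1,4), (1,5), (2,5), (3,6)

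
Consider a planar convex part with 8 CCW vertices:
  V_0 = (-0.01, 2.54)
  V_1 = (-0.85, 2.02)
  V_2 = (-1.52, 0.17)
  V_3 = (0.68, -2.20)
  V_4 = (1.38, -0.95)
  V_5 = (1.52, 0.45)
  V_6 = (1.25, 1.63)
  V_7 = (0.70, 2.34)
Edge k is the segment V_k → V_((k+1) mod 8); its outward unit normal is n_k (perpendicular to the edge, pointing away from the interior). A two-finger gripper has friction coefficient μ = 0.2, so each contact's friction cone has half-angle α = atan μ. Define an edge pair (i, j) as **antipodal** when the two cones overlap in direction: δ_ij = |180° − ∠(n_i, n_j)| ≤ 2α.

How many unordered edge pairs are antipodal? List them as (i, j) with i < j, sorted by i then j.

count = 3; pairs: (1,3), (1,4), (2,6)

α = atan 0.2 = 11.31°;  2α = 22.62°
n_0 = (-0.5264, +0.8503)
n_1 = (-0.9402, +0.3405)
n_2 = (-0.7329, -0.6803)
n_3 = (+0.8725, -0.4886)
n_4 = (+0.9950, -0.0995)
n_5 = (+0.9748, +0.2230)
n_6 = (+0.7905, +0.6124)
n_7 = (+0.2711, +0.9625)
  (0,1): δ = 141.67°  ·
  (0,2): δ = 78.89°  ·
  (0,3): δ = 28.99°  ·
  (0,4): δ = 52.53°  ·
  (0,5): δ = 71.13°  ·
  (0,6): δ = 96.00°  ·
  (0,7): δ = 132.51°  ·
  (1,2): δ = 117.22°  ·
  (1,3): δ = 9.34°  ✓
  (1,4): δ = 14.20°  ✓
  (1,5): δ = 32.80°  ·
  (1,6): δ = 57.67°  ·
  (1,7): δ = 94.18°  ·
  (2,3): δ = 72.12°  ·
  (2,4): δ = 48.58°  ·
  (2,5): δ = 29.98°  ·
  (2,6): δ = 5.11°  ✓
  (2,7): δ = 31.40°  ·
  (3,4): δ = 156.46°  ·
  (3,5): δ = 137.86°  ·
  (3,6): δ = 112.99°  ·
  (3,7): δ = 76.48°  ·
  (4,5): δ = 161.40°  ·
  (4,6): δ = 136.53°  ·
  (4,7): δ = 100.02°  ·
  (5,6): δ = 155.13°  ·
  (5,7): δ = 118.62°  ·
  (6,7): δ = 143.50°  ·
antipodal pairs: 3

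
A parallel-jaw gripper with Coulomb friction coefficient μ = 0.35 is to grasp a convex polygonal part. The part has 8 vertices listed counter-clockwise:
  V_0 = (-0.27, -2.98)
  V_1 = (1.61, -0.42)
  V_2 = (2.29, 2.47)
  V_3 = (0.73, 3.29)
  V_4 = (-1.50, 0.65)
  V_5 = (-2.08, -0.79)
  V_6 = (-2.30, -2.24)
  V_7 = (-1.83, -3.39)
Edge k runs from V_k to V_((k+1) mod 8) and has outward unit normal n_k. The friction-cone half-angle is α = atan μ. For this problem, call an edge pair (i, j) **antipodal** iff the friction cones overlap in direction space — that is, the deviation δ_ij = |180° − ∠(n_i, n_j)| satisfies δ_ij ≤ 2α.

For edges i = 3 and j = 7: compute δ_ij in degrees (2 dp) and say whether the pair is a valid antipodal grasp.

δ = 35.09°, valid

α = atan 0.35 = 19.29°;  2α = 38.58°
edge 3: e_3 = (-2.23, -2.64);  n_3 = (-0.7639, +0.6453)
edge 7: e_7 = (+1.56, +0.41);  n_7 = (+0.2542, -0.9672)
∠(n_3, n_7) = 144.91°
δ = |180° − 144.91°| = 35.09°
35.09° ≤ 2α = 38.58°  →  valid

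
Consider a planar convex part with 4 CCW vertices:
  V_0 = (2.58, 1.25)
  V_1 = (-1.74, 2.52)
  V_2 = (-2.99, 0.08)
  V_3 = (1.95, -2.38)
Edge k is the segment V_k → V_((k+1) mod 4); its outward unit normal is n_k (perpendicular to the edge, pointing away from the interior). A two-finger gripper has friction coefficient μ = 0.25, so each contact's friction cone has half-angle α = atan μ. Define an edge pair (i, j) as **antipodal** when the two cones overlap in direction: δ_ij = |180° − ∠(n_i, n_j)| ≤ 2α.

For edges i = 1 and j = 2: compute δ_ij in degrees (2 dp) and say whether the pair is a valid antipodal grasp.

α = atan 0.25 = 14.04°;  2α = 28.07°
edge 1: e_1 = (-1.25, -2.44);  n_1 = (-0.8900, +0.4559)
edge 2: e_2 = (+4.94, -2.46);  n_2 = (-0.4458, -0.8952)
∠(n_1, n_2) = 90.65°
δ = |180° − 90.65°| = 89.35°
89.35° > 2α = 28.07°  →  invalid

δ = 89.35°, invalid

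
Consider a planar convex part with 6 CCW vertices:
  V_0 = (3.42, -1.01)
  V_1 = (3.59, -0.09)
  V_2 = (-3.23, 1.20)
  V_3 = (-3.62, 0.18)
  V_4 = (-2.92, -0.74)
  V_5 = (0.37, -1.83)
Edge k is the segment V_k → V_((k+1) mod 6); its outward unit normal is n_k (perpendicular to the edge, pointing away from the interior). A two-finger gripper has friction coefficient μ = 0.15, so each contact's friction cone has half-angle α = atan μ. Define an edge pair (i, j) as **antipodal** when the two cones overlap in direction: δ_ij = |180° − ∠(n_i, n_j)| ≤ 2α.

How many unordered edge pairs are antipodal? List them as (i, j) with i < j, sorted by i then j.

α = atan 0.15 = 8.53°;  2α = 17.06°
n_0 = (+0.9834, -0.1817)
n_1 = (+0.1859, +0.9826)
n_2 = (-0.9341, +0.3571)
n_3 = (-0.7958, -0.6055)
n_4 = (-0.3145, -0.9493)
n_5 = (+0.2596, -0.9657)
  (0,1): δ = 90.24°  ·
  (0,2): δ = 10.46°  ✓
  (0,3): δ = 47.74°  ·
  (0,4): δ = 82.14°  ·
  (0,5): δ = 115.52°  ·
  (1,2): δ = 100.21°  ·
  (1,3): δ = 42.02°  ·
  (1,4): δ = 7.62°  ✓
  (1,5): δ = 25.76°  ·
  (2,3): δ = 121.81°  ·
  (2,4): δ = 87.41°  ·
  (2,5): δ = 54.03°  ·
  (3,4): δ = 145.60°  ·
  (3,5): δ = 112.22°  ·
  (4,5): δ = 146.62°  ·
antipodal pairs: 2

count = 2; pairs: (0,2), (1,4)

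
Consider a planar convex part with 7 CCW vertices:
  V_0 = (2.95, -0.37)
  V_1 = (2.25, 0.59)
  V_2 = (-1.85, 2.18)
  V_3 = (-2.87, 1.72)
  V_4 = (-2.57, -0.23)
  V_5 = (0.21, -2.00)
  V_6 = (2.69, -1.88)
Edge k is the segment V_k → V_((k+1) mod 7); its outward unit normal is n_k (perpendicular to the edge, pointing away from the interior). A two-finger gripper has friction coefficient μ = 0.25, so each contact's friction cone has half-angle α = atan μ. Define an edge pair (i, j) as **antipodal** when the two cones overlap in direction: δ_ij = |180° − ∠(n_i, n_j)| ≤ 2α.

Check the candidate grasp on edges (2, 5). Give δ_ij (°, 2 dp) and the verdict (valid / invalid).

α = atan 0.25 = 14.04°;  2α = 28.07°
edge 2: e_2 = (-1.02, -0.46);  n_2 = (-0.4111, +0.9116)
edge 5: e_5 = (+2.48, +0.12);  n_5 = (+0.0483, -0.9988)
∠(n_2, n_5) = 158.50°
δ = |180° − 158.50°| = 21.50°
21.50° ≤ 2α = 28.07°  →  valid

δ = 21.50°, valid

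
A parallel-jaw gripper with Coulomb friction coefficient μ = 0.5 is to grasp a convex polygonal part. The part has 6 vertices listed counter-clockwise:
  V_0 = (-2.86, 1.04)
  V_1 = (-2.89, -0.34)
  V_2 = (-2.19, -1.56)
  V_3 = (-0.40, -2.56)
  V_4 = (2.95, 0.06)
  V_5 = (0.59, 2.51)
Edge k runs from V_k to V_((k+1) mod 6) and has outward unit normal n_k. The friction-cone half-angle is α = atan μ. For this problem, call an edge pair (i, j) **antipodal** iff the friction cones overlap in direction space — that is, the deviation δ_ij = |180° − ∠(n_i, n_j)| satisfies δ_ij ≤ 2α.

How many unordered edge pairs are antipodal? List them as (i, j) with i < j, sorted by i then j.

count = 6; pairs: (0,3), (0,4), (1,4), (2,4), (2,5), (3,5)

α = atan 0.5 = 26.57°;  2α = 53.13°
n_0 = (-0.9998, +0.0217)
n_1 = (-0.8674, -0.4977)
n_2 = (-0.4877, -0.8730)
n_3 = (+0.6161, -0.7877)
n_4 = (+0.7202, +0.6938)
n_5 = (-0.3920, +0.9200)
  (0,1): δ = 148.91°  ·
  (0,2): δ = 117.94°  ·
  (0,3): δ = 50.73°  ✓
  (0,4): δ = 45.17°  ✓
  (0,5): δ = 114.32°  ·
  (1,2): δ = 149.04°  ·
  (1,3): δ = 81.82°  ·
  (1,4): δ = 14.08°  ✓
  (1,5): δ = 83.23°  ·
  (2,3): δ = 112.78°  ·
  (2,4): δ = 16.88°  ✓
  (2,5): δ = 52.27°  ✓
  (3,4): δ = 84.10°  ·
  (3,5): δ = 14.95°  ✓
  (4,5): δ = 110.85°  ·
antipodal pairs: 6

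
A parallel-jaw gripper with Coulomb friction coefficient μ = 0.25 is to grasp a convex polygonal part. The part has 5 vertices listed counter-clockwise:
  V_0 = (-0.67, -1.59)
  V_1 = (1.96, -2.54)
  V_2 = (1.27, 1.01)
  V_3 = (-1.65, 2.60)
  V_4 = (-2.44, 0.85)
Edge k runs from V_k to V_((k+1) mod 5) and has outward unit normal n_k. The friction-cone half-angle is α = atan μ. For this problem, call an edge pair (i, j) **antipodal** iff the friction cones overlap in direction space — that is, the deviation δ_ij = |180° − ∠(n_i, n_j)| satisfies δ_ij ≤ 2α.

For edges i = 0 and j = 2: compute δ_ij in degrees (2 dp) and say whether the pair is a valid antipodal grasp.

α = atan 0.25 = 14.04°;  2α = 28.07°
edge 0: e_0 = (+2.63, -0.95);  n_0 = (-0.3397, -0.9405)
edge 2: e_2 = (-2.92, +1.59);  n_2 = (+0.4782, +0.8782)
∠(n_0, n_2) = 171.29°
δ = |180° − 171.29°| = 8.71°
8.71° ≤ 2α = 28.07°  →  valid

δ = 8.71°, valid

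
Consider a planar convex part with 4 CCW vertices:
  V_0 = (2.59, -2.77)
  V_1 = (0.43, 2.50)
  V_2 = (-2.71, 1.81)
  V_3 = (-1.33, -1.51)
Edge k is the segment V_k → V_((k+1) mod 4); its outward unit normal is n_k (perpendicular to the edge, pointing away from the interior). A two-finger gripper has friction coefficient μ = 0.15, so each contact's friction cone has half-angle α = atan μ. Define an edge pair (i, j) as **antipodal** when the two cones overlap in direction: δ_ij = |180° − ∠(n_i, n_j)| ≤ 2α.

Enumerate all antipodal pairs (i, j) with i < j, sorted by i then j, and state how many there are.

count = 1; pairs: (0,2)

α = atan 0.15 = 8.53°;  2α = 17.06°
n_0 = (+0.9253, +0.3792)
n_1 = (-0.2146, +0.9767)
n_2 = (-0.9234, -0.3838)
n_3 = (-0.3060, -0.9520)
  (0,1): δ = 99.89°  ·
  (0,2): δ = 0.28°  ✓
  (0,3): δ = 49.89°  ·
  (1,2): δ = 79.82°  ·
  (1,3): δ = 30.21°  ·
  (2,3): δ = 130.39°  ·
antipodal pairs: 1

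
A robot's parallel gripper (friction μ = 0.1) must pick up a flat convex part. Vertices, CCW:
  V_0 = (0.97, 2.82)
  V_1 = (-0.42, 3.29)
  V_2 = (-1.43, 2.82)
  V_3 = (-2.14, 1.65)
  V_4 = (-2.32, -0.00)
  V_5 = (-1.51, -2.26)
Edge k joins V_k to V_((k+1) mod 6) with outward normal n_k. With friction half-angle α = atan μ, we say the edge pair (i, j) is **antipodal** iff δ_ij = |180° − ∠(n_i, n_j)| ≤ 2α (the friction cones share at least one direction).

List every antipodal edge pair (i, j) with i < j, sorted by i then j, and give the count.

α = atan 0.1 = 5.71°;  2α = 11.42°
n_0 = (+0.3203, +0.9473)
n_1 = (-0.4219, +0.9066)
n_2 = (-0.8549, +0.5188)
n_3 = (-0.9941, +0.1084)
n_4 = (-0.9414, -0.3374)
n_5 = (+0.8986, -0.4387)
  (0,1): δ = 136.36°  ·
  (0,2): δ = 102.57°  ·
  (0,3): δ = 77.54°  ·
  (0,4): δ = 51.60°  ·
  (0,5): δ = 82.66°  ·
  (1,2): δ = 146.21°  ·
  (1,3): δ = 121.18°  ·
  (1,4): δ = 95.24°  ·
  (1,5): δ = 39.02°  ·
  (2,3): δ = 154.97°  ·
  (2,4): δ = 129.03°  ·
  (2,5): δ = 5.23°  ✓
  (3,4): δ = 154.06°  ·
  (3,5): δ = 19.80°  ·
  (4,5): δ = 45.74°  ·
antipodal pairs: 1

count = 1; pairs: (2,5)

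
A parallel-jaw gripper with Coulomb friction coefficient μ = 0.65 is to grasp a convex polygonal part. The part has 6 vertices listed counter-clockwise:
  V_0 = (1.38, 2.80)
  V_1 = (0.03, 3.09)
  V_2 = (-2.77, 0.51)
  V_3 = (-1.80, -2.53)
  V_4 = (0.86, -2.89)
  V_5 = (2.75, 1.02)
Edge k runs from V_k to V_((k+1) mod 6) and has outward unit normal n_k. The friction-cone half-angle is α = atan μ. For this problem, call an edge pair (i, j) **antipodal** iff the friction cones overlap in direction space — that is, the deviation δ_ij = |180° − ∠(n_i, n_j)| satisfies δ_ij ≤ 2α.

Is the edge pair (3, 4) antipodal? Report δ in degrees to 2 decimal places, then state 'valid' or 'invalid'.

δ = 108.09°, invalid

α = atan 0.65 = 33.02°;  2α = 66.05°
edge 3: e_3 = (+2.66, -0.36);  n_3 = (-0.1341, -0.9910)
edge 4: e_4 = (+1.89, +3.91);  n_4 = (+0.9003, -0.4352)
∠(n_3, n_4) = 71.91°
δ = |180° − 71.91°| = 108.09°
108.09° > 2α = 66.05°  →  invalid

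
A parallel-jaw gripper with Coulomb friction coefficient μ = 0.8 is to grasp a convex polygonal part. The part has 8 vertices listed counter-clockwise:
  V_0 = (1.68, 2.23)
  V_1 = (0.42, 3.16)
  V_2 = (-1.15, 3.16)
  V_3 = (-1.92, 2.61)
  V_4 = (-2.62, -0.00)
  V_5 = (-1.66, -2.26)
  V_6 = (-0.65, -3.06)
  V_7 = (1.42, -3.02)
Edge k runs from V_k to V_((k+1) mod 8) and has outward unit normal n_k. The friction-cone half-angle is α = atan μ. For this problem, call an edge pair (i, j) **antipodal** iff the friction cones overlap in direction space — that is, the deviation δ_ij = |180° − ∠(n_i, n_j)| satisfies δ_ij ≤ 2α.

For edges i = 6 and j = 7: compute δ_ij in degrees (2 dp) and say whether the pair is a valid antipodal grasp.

δ = 93.94°, invalid

α = atan 0.8 = 38.66°;  2α = 77.32°
edge 6: e_6 = (+2.07, +0.04);  n_6 = (+0.0193, -0.9998)
edge 7: e_7 = (+0.26, +5.25);  n_7 = (+0.9988, -0.0495)
∠(n_6, n_7) = 86.06°
δ = |180° − 86.06°| = 93.94°
93.94° > 2α = 77.32°  →  invalid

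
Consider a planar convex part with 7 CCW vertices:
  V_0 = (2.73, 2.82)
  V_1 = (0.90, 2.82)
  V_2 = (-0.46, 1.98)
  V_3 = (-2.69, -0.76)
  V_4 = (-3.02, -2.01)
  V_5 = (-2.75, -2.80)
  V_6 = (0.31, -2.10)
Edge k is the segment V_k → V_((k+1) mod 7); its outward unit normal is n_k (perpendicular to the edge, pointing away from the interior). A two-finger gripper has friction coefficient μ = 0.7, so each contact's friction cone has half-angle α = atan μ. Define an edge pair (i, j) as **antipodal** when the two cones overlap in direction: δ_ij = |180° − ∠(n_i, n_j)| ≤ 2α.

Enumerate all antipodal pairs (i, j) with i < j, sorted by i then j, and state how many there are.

count = 9; pairs: (0,5), (0,6), (1,5), (1,6), (2,5), (2,6), (3,5), (3,6), (4,6)

α = atan 0.7 = 34.99°;  2α = 69.98°
n_0 = (+0.0000, +1.0000)
n_1 = (-0.5255, +0.8508)
n_2 = (-0.7756, +0.6312)
n_3 = (-0.9669, +0.2553)
n_4 = (-0.9463, -0.3234)
n_5 = (+0.2230, -0.9748)
n_6 = (+0.8973, -0.4414)
  (0,1): δ = 148.30°  ·
  (0,2): δ = 129.14°  ·
  (0,3): δ = 104.79°  ·
  (0,4): δ = 71.13°  ·
  (0,5): δ = 12.89°  ✓
  (0,6): δ = 63.81°  ✓
  (1,2): δ = 160.84°  ·
  (1,3): δ = 136.49°  ·
  (1,4): δ = 102.83°  ·
  (1,5): δ = 18.82°  ✓
  (1,6): δ = 32.11°  ✓
  (2,3): δ = 155.65°  ·
  (2,4): δ = 121.99°  ·
  (2,5): δ = 37.97°  ✓
  (2,6): δ = 12.95°  ✓
  (3,4): δ = 146.34°  ·
  (3,5): δ = 62.33°  ✓
  (3,6): δ = 11.40°  ✓
  (4,5): δ = 95.98°  ·
  (4,6): δ = 45.06°  ✓
  (5,6): δ = 129.08°  ·
antipodal pairs: 9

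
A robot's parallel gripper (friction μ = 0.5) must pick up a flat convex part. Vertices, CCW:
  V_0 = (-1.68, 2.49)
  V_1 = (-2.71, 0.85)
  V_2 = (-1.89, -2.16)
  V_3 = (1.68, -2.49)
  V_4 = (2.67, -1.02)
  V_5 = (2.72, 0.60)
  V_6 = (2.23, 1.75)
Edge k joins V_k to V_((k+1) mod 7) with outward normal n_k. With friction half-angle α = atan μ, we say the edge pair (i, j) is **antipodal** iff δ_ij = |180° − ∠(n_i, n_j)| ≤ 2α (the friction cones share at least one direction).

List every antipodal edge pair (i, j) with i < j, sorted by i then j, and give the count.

α = atan 0.5 = 26.57°;  2α = 53.13°
n_0 = (-0.8468, +0.5319)
n_1 = (-0.9648, -0.2628)
n_2 = (-0.0920, -0.9958)
n_3 = (+0.8294, -0.5586)
n_4 = (+0.9995, -0.0308)
n_5 = (+0.9200, +0.3920)
n_6 = (+0.1860, +0.9826)
  (0,1): δ = 132.63°  ·
  (0,2): δ = 63.15°  ·
  (0,3): δ = 1.83°  ✓
  (0,4): δ = 30.36°  ✓
  (0,5): δ = 55.21°  ·
  (0,6): δ = 111.41°  ·
  (1,2): δ = 110.52°  ·
  (1,3): δ = 49.20°  ✓
  (1,4): δ = 17.01°  ✓
  (1,5): δ = 7.84°  ✓
  (1,6): δ = 64.04°  ·
  (2,3): δ = 118.68°  ·
  (2,4): δ = 86.49°  ·
  (2,5): δ = 61.64°  ·
  (2,6): δ = 5.44°  ✓
  (3,4): δ = 147.81°  ·
  (3,5): δ = 122.96°  ·
  (3,6): δ = 66.76°  ·
  (4,5): δ = 155.15°  ·
  (4,6): δ = 98.95°  ·
  (5,6): δ = 123.80°  ·
antipodal pairs: 6

count = 6; pairs: (0,3), (0,4), (1,3), (1,4), (1,5), (2,6)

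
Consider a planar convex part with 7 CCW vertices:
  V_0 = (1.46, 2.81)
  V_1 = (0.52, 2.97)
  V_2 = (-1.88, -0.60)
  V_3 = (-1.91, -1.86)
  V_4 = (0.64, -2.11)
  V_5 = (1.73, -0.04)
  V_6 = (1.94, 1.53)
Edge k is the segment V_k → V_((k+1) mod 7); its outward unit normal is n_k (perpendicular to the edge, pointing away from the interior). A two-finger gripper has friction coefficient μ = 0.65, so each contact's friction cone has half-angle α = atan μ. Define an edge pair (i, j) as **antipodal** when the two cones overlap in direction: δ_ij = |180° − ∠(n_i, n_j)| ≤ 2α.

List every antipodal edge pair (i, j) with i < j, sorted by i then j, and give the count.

count = 9; pairs: (0,3), (1,3), (1,4), (1,5), (1,6), (2,4), (2,5), (2,6), (3,6)

α = atan 0.65 = 33.02°;  2α = 66.05°
n_0 = (+0.1678, +0.9858)
n_1 = (-0.8299, +0.5579)
n_2 = (-0.9997, +0.0238)
n_3 = (-0.0976, -0.9952)
n_4 = (+0.8848, -0.4659)
n_5 = (+0.9912, -0.1326)
n_6 = (+0.9363, +0.3511)
  (0,1): δ = 114.25°  ·
  (0,2): δ = 81.70°  ·
  (0,3): δ = 4.06°  ✓
  (0,4): δ = 71.89°  ·
  (0,5): δ = 92.04°  ·
  (0,6): δ = 120.22°  ·
  (1,2): δ = 147.45°  ·
  (1,3): δ = 61.69°  ✓
  (1,4): δ = 6.14°  ✓
  (1,5): δ = 26.29°  ✓
  (1,6): δ = 54.47°  ✓
  (2,3): δ = 94.24°  ·
  (2,4): δ = 26.41°  ✓
  (2,5): δ = 6.25°  ✓
  (2,6): δ = 21.92°  ✓
  (3,4): δ = 112.17°  ·
  (3,5): δ = 92.02°  ·
  (3,6): δ = 63.84°  ✓
  (4,5): δ = 159.85°  ·
  (4,6): δ = 131.67°  ·
  (5,6): δ = 151.83°  ·
antipodal pairs: 9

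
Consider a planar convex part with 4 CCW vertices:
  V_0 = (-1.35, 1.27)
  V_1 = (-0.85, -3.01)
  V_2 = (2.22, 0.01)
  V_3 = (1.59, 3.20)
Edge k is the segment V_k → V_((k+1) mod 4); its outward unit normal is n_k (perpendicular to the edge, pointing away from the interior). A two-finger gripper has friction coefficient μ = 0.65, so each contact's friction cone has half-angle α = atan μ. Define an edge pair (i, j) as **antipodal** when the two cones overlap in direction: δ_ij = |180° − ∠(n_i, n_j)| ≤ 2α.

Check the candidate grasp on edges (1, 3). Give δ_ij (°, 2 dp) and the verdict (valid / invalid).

δ = 11.25°, valid

α = atan 0.65 = 33.02°;  2α = 66.05°
edge 1: e_1 = (+3.07, +3.02);  n_1 = (+0.7013, -0.7129)
edge 3: e_3 = (-2.94, -1.93);  n_3 = (-0.5488, +0.8360)
∠(n_1, n_3) = 168.75°
δ = |180° − 168.75°| = 11.25°
11.25° ≤ 2α = 66.05°  →  valid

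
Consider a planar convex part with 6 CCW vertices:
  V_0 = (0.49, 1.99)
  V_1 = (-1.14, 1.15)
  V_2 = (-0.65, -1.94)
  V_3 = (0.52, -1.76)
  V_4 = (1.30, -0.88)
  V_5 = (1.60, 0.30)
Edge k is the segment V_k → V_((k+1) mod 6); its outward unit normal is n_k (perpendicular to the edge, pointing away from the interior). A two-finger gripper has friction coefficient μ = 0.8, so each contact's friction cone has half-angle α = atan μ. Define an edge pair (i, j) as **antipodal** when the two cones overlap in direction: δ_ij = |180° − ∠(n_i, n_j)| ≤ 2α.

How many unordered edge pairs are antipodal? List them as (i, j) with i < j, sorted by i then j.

count = 7; pairs: (0,2), (0,3), (0,4), (1,3), (1,4), (1,5), (2,5)

α = atan 0.8 = 38.66°;  2α = 77.32°
n_0 = (-0.4581, +0.8889)
n_1 = (-0.9877, -0.1566)
n_2 = (+0.1521, -0.9884)
n_3 = (+0.7483, -0.6633)
n_4 = (+0.9692, -0.2464)
n_5 = (+0.8358, +0.5490)
  (0,1): δ = 108.25°  ·
  (0,2): δ = 18.52°  ✓
  (0,3): δ = 21.18°  ✓
  (0,4): δ = 48.47°  ✓
  (0,5): δ = 96.03°  ·
  (1,2): δ = 90.26°  ·
  (1,3): δ = 50.56°  ✓
  (1,4): δ = 23.28°  ✓
  (1,5): δ = 24.29°  ✓
  (2,3): δ = 140.30°  ·
  (2,4): δ = 113.01°  ·
  (2,5): δ = 65.45°  ✓
  (3,4): δ = 152.71°  ·
  (3,5): δ = 105.15°  ·
  (4,5): δ = 132.44°  ·
antipodal pairs: 7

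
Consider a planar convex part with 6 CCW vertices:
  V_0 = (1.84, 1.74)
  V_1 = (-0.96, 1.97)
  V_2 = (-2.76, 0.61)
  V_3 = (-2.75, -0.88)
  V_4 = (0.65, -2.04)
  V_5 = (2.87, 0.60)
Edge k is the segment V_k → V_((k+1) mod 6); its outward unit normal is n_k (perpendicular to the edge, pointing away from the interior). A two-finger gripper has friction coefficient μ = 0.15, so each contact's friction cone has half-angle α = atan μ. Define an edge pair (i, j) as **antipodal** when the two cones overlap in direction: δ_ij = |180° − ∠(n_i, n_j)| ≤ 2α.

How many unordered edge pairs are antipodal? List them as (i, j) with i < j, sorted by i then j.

α = atan 0.15 = 8.53°;  2α = 17.06°
n_0 = (+0.0819, +0.9966)
n_1 = (-0.6028, +0.7979)
n_2 = (-1.0000, -0.0067)
n_3 = (-0.3229, -0.9464)
n_4 = (+0.7654, -0.6436)
n_5 = (+0.7420, +0.6704)
  (0,1): δ = 138.23°  ·
  (0,2): δ = 84.92°  ·
  (0,3): δ = 14.14°  ✓
  (0,4): δ = 54.64°  ·
  (0,5): δ = 136.79°  ·
  (1,2): δ = 126.69°  ·
  (1,3): δ = 55.91°  ·
  (1,4): δ = 12.87°  ✓
  (1,5): δ = 95.03°  ·
  (2,3): δ = 109.22°  ·
  (2,4): δ = 40.45°  ·
  (2,5): δ = 41.71°  ·
  (3,4): δ = 111.22°  ·
  (3,5): δ = 29.06°  ·
  (4,5): δ = 97.84°  ·
antipodal pairs: 2

count = 2; pairs: (0,3), (1,4)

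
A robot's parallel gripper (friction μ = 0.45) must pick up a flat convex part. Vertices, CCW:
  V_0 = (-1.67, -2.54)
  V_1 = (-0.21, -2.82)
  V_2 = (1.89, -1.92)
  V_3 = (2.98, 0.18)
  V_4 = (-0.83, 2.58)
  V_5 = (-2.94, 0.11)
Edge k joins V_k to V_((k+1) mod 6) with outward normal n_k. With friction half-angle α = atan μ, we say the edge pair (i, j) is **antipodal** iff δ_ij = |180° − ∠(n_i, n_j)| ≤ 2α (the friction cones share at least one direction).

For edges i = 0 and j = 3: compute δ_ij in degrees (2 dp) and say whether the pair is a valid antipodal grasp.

δ = 21.35°, valid

α = atan 0.45 = 24.23°;  2α = 48.46°
edge 0: e_0 = (+1.46, -0.28);  n_0 = (-0.1883, -0.9821)
edge 3: e_3 = (-3.81, +2.40);  n_3 = (+0.5330, +0.8461)
∠(n_0, n_3) = 158.65°
δ = |180° − 158.65°| = 21.35°
21.35° ≤ 2α = 48.46°  →  valid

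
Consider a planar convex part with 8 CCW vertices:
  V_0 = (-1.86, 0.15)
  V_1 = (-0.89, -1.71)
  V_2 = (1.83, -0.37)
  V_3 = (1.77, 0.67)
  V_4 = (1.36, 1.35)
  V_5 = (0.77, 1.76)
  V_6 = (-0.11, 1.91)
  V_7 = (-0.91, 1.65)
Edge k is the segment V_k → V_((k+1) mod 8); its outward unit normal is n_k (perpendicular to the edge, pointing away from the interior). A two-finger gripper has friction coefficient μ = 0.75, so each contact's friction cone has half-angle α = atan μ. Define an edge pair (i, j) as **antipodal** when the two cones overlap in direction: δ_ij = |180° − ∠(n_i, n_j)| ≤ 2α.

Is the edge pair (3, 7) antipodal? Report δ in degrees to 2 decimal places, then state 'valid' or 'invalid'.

δ = 63.43°, valid

α = atan 0.75 = 36.87°;  2α = 73.74°
edge 3: e_3 = (-0.41, +0.68);  n_3 = (+0.8564, +0.5163)
edge 7: e_7 = (-0.95, -1.50);  n_7 = (-0.8448, +0.5351)
∠(n_3, n_7) = 116.57°
δ = |180° − 116.57°| = 63.43°
63.43° ≤ 2α = 73.74°  →  valid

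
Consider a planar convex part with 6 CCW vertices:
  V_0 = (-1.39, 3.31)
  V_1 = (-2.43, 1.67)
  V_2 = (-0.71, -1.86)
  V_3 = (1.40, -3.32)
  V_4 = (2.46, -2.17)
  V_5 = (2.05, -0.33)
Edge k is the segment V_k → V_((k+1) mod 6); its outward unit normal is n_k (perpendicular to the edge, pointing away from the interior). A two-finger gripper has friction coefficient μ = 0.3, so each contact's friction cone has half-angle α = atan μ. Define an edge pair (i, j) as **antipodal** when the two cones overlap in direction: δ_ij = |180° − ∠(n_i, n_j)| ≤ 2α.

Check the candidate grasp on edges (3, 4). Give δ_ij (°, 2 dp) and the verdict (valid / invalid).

α = atan 0.3 = 16.70°;  2α = 33.40°
edge 3: e_3 = (+1.06, +1.15);  n_3 = (+0.7353, -0.6777)
edge 4: e_4 = (-0.41, +1.84);  n_4 = (+0.9761, +0.2175)
∠(n_3, n_4) = 55.23°
δ = |180° − 55.23°| = 124.77°
124.77° > 2α = 33.40°  →  invalid

δ = 124.77°, invalid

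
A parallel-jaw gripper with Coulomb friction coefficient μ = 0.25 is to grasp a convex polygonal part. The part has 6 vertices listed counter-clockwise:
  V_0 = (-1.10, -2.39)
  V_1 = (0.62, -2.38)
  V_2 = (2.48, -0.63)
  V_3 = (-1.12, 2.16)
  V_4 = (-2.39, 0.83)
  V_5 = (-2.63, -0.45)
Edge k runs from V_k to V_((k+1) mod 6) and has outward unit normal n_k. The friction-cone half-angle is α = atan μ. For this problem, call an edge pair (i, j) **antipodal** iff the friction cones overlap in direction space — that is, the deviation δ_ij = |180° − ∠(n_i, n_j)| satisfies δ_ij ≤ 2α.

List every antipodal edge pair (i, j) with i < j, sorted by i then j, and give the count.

count = 2; pairs: (1,3), (2,5)

α = atan 0.25 = 14.04°;  2α = 28.07°
n_0 = (+0.0058, -1.0000)
n_1 = (+0.6852, -0.7283)
n_2 = (+0.6126, +0.7904)
n_3 = (-0.7232, +0.6906)
n_4 = (-0.9829, +0.1843)
n_5 = (-0.7852, -0.6193)
  (0,1): δ = 137.08°  ·
  (0,2): δ = 38.11°  ·
  (0,3): δ = 45.99°  ·
  (0,4): δ = 79.05°  ·
  (0,5): δ = 127.93°  ·
  (1,2): δ = 81.03°  ·
  (1,3): δ = 3.07°  ✓
  (1,4): δ = 36.13°  ·
  (1,5): δ = 85.01°  ·
  (2,3): δ = 95.90°  ·
  (2,4): δ = 62.84°  ·
  (2,5): δ = 13.96°  ✓
  (3,4): δ = 146.94°  ·
  (3,5): δ = 98.06°  ·
  (4,5): δ = 131.12°  ·
antipodal pairs: 2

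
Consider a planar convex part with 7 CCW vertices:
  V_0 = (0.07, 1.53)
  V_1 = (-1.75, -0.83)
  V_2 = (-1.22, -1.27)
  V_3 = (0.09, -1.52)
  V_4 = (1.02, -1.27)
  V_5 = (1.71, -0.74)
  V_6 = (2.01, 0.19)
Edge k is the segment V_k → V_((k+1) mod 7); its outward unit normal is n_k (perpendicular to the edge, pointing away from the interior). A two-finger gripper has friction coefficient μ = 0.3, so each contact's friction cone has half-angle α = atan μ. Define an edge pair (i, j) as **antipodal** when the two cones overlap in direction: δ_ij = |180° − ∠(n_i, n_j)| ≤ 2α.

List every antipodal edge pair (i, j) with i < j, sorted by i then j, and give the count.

count = 4; pairs: (0,4), (0,5), (1,6), (2,6)

α = atan 0.3 = 16.70°;  2α = 33.40°
n_0 = (-0.7919, +0.6107)
n_1 = (-0.6388, -0.7694)
n_2 = (-0.1875, -0.9823)
n_3 = (+0.2596, -0.9657)
n_4 = (+0.6092, -0.7931)
n_5 = (+0.9517, -0.3070)
n_6 = (+0.5683, +0.8228)
  (0,1): δ = 92.06°  ·
  (0,2): δ = 63.17°  ·
  (0,3): δ = 37.31°  ·
  (0,4): δ = 14.83°  ✓
  (0,5): δ = 19.76°  ✓
  (0,6): δ = 93.01°  ·
  (1,2): δ = 151.11°  ·
  (1,3): δ = 125.25°  ·
  (1,4): δ = 102.77°  ·
  (1,5): δ = 68.18°  ·
  (1,6): δ = 5.07°  ✓
  (2,3): δ = 154.15°  ·
  (2,4): δ = 131.67°  ·
  (2,5): δ = 97.07°  ·
  (2,6): δ = 23.83°  ✓
  (3,4): δ = 157.52°  ·
  (3,5): δ = 122.93°  ·
  (3,6): δ = 49.68°  ·
  (4,5): δ = 145.41°  ·
  (4,6): δ = 72.16°  ·
  (5,6): δ = 106.75°  ·
antipodal pairs: 4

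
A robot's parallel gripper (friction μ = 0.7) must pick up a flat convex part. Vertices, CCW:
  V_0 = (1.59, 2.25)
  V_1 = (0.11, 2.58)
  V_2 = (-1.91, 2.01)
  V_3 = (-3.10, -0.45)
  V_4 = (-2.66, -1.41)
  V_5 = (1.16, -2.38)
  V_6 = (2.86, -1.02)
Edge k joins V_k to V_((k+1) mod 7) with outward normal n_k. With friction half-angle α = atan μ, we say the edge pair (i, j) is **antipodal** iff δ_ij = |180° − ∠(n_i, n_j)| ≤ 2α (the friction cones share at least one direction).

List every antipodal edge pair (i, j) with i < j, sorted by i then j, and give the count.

α = atan 0.7 = 34.99°;  2α = 69.98°
n_0 = (+0.2176, +0.9760)
n_1 = (-0.2716, +0.9624)
n_2 = (-0.9002, +0.4355)
n_3 = (-0.9091, -0.4167)
n_4 = (-0.2461, -0.9692)
n_5 = (+0.6247, -0.7809)
n_6 = (+0.9322, +0.3620)
  (0,1): δ = 151.67°  ·
  (0,2): δ = 103.25°  ·
  (0,3): δ = 52.81°  ✓
  (0,4): δ = 1.68°  ✓
  (0,5): δ = 51.23°  ✓
  (0,6): δ = 123.79°  ·
  (1,2): δ = 131.57°  ·
  (1,3): δ = 81.13°  ·
  (1,4): δ = 30.01°  ✓
  (1,5): δ = 22.90°  ✓
  (1,6): δ = 95.47°  ·
  (2,3): δ = 129.56°  ·
  (2,4): δ = 78.43°  ·
  (2,5): δ = 25.53°  ✓
  (2,6): δ = 47.04°  ✓
  (3,4): δ = 128.87°  ·
  (3,5): δ = 75.96°  ·
  (3,6): δ = 3.40°  ✓
  (4,5): δ = 127.09°  ·
  (4,6): δ = 54.53°  ✓
  (5,6): δ = 107.43°  ·
antipodal pairs: 9

count = 9; pairs: (0,3), (0,4), (0,5), (1,4), (1,5), (2,5), (2,6), (3,6), (4,6)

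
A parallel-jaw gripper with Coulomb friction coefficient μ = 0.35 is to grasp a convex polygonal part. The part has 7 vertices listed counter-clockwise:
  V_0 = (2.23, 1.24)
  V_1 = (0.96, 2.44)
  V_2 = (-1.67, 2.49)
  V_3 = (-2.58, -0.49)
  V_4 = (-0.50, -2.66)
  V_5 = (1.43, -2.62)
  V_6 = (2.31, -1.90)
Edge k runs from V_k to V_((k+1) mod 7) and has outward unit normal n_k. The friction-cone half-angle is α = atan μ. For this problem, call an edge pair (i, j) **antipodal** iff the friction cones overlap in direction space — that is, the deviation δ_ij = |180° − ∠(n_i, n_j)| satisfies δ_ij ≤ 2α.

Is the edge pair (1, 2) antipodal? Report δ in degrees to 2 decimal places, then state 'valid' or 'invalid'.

δ = 105.89°, invalid

α = atan 0.35 = 19.29°;  2α = 38.58°
edge 1: e_1 = (-2.63, +0.05);  n_1 = (+0.0190, +0.9998)
edge 2: e_2 = (-0.91, -2.98);  n_2 = (-0.9564, +0.2921)
∠(n_1, n_2) = 74.11°
δ = |180° − 74.11°| = 105.89°
105.89° > 2α = 38.58°  →  invalid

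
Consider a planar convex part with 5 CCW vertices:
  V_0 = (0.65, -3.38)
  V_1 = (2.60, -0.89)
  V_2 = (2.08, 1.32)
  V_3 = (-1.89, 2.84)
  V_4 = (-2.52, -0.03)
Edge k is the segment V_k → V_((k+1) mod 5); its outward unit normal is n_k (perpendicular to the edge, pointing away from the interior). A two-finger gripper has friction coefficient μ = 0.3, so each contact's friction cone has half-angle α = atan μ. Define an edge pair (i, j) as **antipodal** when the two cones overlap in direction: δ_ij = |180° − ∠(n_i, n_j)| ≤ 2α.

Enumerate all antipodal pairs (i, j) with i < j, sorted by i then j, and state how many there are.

count = 4; pairs: (0,3), (1,3), (1,4), (2,4)

α = atan 0.3 = 16.70°;  2α = 33.40°
n_0 = (+0.7873, -0.6166)
n_1 = (+0.9734, +0.2290)
n_2 = (+0.3576, +0.9339)
n_3 = (-0.9767, +0.2144)
n_4 = (-0.7264, -0.6873)
  (0,1): δ = 128.69°  ·
  (0,2): δ = 72.88°  ·
  (0,3): δ = 25.68°  ✓
  (0,4): δ = 81.48°  ·
  (1,2): δ = 124.19°  ·
  (1,3): δ = 25.62°  ✓
  (1,4): δ = 30.18°  ✓
  (2,3): δ = 81.43°  ·
  (2,4): δ = 25.63°  ✓
  (3,4): δ = 124.20°  ·
antipodal pairs: 4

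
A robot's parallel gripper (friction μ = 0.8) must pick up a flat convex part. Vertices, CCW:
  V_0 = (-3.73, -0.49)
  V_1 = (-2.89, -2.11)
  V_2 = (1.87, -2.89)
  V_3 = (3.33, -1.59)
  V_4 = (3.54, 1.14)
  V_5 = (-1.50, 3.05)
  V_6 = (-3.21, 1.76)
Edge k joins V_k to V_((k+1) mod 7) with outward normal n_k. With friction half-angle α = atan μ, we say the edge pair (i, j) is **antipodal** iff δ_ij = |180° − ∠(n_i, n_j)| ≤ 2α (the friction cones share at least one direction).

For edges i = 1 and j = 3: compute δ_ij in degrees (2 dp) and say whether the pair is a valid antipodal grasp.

α = atan 0.8 = 38.66°;  2α = 77.32°
edge 1: e_1 = (+4.76, -0.78);  n_1 = (-0.1617, -0.9868)
edge 3: e_3 = (+0.21, +2.73);  n_3 = (+0.9971, -0.0767)
∠(n_1, n_3) = 94.91°
δ = |180° − 94.91°| = 85.09°
85.09° > 2α = 77.32°  →  invalid

δ = 85.09°, invalid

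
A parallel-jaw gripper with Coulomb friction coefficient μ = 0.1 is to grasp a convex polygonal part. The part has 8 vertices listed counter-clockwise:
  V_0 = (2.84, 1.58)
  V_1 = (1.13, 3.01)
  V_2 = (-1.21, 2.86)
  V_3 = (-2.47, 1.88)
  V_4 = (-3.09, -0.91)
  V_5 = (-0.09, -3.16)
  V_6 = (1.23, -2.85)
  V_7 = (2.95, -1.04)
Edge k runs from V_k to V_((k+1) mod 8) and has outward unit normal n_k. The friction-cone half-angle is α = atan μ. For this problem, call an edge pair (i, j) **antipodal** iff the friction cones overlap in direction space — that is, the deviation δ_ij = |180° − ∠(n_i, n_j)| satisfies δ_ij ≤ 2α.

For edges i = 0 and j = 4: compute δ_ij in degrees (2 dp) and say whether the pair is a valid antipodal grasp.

α = atan 0.1 = 5.71°;  2α = 11.42°
edge 0: e_0 = (-1.71, +1.43);  n_0 = (+0.6415, +0.7671)
edge 4: e_4 = (+3.00, -2.25);  n_4 = (-0.6000, -0.8000)
∠(n_0, n_4) = 176.97°
δ = |180° − 176.97°| = 3.03°
3.03° ≤ 2α = 11.42°  →  valid

δ = 3.03°, valid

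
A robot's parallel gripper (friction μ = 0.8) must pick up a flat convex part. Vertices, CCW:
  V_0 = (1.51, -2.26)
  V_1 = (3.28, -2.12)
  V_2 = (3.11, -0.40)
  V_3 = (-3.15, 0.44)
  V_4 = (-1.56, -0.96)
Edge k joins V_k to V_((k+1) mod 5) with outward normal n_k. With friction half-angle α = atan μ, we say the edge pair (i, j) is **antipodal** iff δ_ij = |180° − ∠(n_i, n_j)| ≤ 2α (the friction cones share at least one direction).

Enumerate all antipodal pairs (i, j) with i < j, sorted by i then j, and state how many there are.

α = atan 0.8 = 38.66°;  2α = 77.32°
n_0 = (+0.0788, -0.9969)
n_1 = (+0.9952, +0.0984)
n_2 = (+0.1330, +0.9911)
n_3 = (-0.6608, -0.7505)
n_4 = (-0.3899, -0.9208)
  (0,1): δ = 88.88°  ·
  (0,2): δ = 12.17°  ✓
  (0,3): δ = 134.11°  ·
  (0,4): δ = 152.53°  ·
  (1,2): δ = 103.29°  ·
  (1,3): δ = 42.99°  ✓
  (1,4): δ = 61.41°  ✓
  (2,3): δ = 33.72°  ✓
  (2,4): δ = 15.31°  ✓
  (3,4): δ = 161.59°  ·
antipodal pairs: 5

count = 5; pairs: (0,2), (1,3), (1,4), (2,3), (2,4)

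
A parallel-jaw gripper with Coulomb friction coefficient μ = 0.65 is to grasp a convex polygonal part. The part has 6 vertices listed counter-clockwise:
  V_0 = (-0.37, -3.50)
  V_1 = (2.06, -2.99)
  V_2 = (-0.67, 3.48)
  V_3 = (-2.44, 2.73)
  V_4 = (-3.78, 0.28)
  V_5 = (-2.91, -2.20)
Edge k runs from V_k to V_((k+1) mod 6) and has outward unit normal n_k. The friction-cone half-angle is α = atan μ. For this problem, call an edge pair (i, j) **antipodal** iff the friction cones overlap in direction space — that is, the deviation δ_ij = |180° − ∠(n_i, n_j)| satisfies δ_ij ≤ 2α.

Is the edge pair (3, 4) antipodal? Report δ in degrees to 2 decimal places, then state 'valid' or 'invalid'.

δ = 131.99°, invalid

α = atan 0.65 = 33.02°;  2α = 66.05°
edge 3: e_3 = (-1.34, -2.45);  n_3 = (-0.8773, +0.4799)
edge 4: e_4 = (+0.87, -2.48);  n_4 = (-0.9436, -0.3310)
∠(n_3, n_4) = 48.01°
δ = |180° − 48.01°| = 131.99°
131.99° > 2α = 66.05°  →  invalid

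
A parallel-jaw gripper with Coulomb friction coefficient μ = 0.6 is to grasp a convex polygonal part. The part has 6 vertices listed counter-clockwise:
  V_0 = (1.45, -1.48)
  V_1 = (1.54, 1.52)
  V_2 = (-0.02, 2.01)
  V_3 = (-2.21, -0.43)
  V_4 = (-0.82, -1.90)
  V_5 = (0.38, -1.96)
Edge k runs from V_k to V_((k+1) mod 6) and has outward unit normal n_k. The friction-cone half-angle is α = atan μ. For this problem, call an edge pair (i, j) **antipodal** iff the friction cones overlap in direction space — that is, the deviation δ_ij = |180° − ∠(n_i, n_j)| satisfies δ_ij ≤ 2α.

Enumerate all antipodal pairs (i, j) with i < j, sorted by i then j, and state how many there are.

α = atan 0.6 = 30.96°;  2α = 61.93°
n_0 = (+0.9996, -0.0300)
n_1 = (+0.2997, +0.9540)
n_2 = (-0.7442, +0.6680)
n_3 = (-0.7266, -0.6871)
n_4 = (-0.0499, -0.9988)
n_5 = (+0.4093, -0.9124)
  (0,1): δ = 105.72°  ·
  (0,2): δ = 40.19°  ✓
  (0,3): δ = 45.12°  ✓
  (0,4): δ = 88.86°  ·
  (0,5): δ = 115.88°  ·
  (1,2): δ = 114.47°  ·
  (1,3): δ = 29.16°  ✓
  (1,4): δ = 14.58°  ✓
  (1,5): δ = 41.60°  ✓
  (2,3): δ = 94.69°  ·
  (2,4): δ = 50.95°  ✓
  (2,5): δ = 23.93°  ✓
  (3,4): δ = 136.26°  ·
  (3,5): δ = 109.24°  ·
  (4,5): δ = 152.98°  ·
antipodal pairs: 7

count = 7; pairs: (0,2), (0,3), (1,3), (1,4), (1,5), (2,4), (2,5)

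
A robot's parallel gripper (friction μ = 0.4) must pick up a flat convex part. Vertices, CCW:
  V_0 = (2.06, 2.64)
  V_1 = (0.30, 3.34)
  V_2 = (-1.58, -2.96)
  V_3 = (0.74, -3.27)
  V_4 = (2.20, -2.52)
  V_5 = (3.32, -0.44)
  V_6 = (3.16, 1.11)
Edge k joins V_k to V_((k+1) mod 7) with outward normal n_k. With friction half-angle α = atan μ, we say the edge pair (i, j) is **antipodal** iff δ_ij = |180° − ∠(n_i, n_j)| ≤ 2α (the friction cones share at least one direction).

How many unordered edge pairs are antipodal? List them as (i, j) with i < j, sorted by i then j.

count = 3; pairs: (0,2), (1,4), (1,5)

α = atan 0.4 = 21.80°;  2α = 43.60°
n_0 = (+0.3696, +0.9292)
n_1 = (-0.9582, +0.2860)
n_2 = (-0.1324, -0.9912)
n_3 = (+0.4569, -0.8895)
n_4 = (+0.8805, -0.4741)
n_5 = (+0.9947, +0.1027)
n_6 = (+0.8119, +0.5837)
  (0,1): δ = 84.93°  ·
  (0,2): δ = 14.08°  ✓
  (0,3): δ = 48.88°  ·
  (0,4): δ = 83.39°  ·
  (0,5): δ = 117.58°  ·
  (0,6): δ = 147.40°  ·
  (1,2): δ = 81.00°  ·
  (1,3): δ = 46.19°  ·
  (1,4): δ = 11.68°  ✓
  (1,5): δ = 22.51°  ✓
  (1,6): δ = 52.33°  ·
  (2,3): δ = 145.20°  ·
  (2,4): δ = 110.69°  ·
  (2,5): δ = 76.50°  ·
  (2,6): δ = 46.67°  ·
  (3,4): δ = 145.49°  ·
  (3,5): δ = 111.30°  ·
  (3,6): δ = 81.48°  ·
  (4,5): δ = 145.81°  ·
  (4,6): δ = 115.98°  ·
  (5,6): δ = 150.18°  ·
antipodal pairs: 3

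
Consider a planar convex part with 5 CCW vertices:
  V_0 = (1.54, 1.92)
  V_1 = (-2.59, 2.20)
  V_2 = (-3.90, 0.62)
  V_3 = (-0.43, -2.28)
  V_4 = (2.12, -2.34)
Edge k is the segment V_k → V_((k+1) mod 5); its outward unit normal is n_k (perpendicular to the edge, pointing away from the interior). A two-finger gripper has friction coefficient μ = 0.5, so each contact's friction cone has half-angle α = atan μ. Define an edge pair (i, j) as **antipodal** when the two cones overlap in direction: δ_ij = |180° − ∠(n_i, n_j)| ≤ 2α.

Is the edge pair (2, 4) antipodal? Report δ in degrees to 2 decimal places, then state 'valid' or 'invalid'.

α = atan 0.5 = 26.57°;  2α = 53.13°
edge 2: e_2 = (+3.47, -2.90);  n_2 = (-0.6413, -0.7673)
edge 4: e_4 = (-0.58, +4.26);  n_4 = (+0.9909, +0.1349)
∠(n_2, n_4) = 137.64°
δ = |180° − 137.64°| = 42.36°
42.36° ≤ 2α = 53.13°  →  valid

δ = 42.36°, valid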